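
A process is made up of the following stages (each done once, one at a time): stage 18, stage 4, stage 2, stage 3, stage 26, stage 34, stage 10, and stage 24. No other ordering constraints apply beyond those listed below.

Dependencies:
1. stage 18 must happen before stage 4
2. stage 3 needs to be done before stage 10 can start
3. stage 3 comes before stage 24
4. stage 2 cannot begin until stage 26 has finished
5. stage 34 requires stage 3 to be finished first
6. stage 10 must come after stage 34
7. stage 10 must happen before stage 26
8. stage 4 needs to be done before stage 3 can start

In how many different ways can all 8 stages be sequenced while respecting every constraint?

5

Only stage 18 has no prerequisites, so it must go first.
Counting all ways to extend the partial order to a total order gives 5.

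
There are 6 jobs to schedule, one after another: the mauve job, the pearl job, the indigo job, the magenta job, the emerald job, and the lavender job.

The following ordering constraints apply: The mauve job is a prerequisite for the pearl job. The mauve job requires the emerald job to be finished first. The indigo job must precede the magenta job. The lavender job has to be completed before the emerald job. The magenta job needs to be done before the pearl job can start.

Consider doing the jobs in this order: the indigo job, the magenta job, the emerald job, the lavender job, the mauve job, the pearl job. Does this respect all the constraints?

Here the lavender job comes after the emerald job.
That contradicts the constraint that the lavender job must precede the emerald job.

No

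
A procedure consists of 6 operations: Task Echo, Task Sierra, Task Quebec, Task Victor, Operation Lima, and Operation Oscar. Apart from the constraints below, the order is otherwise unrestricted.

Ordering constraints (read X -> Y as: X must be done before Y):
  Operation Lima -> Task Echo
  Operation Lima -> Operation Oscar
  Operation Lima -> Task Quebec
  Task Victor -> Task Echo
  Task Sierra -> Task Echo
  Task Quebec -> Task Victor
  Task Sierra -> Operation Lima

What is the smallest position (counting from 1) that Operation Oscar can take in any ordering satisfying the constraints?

3

Working backwards through the constraints from Operation Oscar, its full set of required predecessors is Task Sierra, Operation Lima — 2 of them.
With 2 mandatory predecessors, the earliest Operation Oscar can sit is position 2+1 = 3, and placing just those 2 first achieves it.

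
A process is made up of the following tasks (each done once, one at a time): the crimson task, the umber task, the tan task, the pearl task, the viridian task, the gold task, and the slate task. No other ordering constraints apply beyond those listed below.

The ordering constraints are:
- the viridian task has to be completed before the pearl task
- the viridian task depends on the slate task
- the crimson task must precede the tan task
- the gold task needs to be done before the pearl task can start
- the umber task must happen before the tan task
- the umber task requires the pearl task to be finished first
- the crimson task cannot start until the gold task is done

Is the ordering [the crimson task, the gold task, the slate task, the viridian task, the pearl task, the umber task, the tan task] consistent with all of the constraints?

No

In the proposed order, the crimson task appears before the gold task.
But one of the constraints requires the gold task before the crimson task, so this ordering violates it.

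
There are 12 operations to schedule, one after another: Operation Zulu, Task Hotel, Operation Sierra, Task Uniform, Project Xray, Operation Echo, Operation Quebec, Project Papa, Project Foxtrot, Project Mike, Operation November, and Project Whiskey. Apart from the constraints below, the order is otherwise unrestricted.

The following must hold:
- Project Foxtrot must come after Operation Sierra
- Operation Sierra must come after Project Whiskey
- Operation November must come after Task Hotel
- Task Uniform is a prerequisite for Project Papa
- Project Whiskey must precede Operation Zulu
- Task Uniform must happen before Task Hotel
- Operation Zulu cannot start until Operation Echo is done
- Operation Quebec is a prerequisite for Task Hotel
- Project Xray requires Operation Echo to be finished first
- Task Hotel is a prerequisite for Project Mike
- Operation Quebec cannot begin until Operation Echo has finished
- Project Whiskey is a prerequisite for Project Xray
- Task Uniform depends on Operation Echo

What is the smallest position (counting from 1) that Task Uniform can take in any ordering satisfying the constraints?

The only operation forced before Task Uniform (directly or transitively) is Operation Echo.
So at minimum 1 operation comes before Task Uniform, putting Task Uniform no earlier than position 2. That position is achievable by scheduling exactly that predecessor first.

2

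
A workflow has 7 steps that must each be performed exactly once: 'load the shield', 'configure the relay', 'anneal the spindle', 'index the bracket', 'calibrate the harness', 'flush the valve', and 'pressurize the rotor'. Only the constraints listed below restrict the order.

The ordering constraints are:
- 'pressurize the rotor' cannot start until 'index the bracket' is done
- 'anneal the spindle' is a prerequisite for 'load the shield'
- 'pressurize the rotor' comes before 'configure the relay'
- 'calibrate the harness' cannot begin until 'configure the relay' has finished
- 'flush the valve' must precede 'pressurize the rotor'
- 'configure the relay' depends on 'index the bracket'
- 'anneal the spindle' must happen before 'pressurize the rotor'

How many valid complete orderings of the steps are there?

The steps with no prerequisites are 'anneal the spindle', 'index the bracket', 'flush the valve'; any of them can be placed first.
Enumerating by repeatedly choosing an available step (one whose prerequisites are all placed) gives 30 distinct complete orderings.

30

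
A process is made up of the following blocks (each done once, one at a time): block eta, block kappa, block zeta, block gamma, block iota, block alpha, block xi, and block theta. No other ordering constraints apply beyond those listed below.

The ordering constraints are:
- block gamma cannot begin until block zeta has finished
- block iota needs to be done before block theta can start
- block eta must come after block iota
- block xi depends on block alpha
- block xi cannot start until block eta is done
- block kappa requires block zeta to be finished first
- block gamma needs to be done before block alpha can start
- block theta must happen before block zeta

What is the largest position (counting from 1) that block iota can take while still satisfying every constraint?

1

Every block that must follow block iota has to come after it. Tracing all chains starting from block iota, those blocks are: block eta, block kappa, block zeta, block gamma, block alpha, block xi, block theta — 7 in total.
With 7 mandatory successors out of 8 blocks total, the latest slot for block iota is 8−7 = 1, and it's reachable by doing all non-successors before block iota.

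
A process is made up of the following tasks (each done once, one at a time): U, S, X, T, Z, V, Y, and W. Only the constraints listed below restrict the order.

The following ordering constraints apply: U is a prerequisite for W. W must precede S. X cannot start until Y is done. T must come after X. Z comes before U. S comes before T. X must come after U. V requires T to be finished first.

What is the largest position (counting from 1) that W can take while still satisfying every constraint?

5

Following every chain forward from W, the tasks that must come later are S, T, V — 3 of them.
So at least 3 tasks follow W, putting W no later than position 5. That position is achievable by scheduling everything else first.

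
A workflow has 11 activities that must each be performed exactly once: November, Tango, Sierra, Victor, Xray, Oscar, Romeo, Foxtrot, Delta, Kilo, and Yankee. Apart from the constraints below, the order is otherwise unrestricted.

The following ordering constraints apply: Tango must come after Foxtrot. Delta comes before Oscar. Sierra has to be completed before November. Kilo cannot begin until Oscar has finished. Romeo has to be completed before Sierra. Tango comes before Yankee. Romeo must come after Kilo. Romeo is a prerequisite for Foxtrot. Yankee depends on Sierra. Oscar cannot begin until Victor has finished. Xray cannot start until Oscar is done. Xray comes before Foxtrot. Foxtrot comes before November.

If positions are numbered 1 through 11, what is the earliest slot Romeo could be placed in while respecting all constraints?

The activities that are forced before Romeo, directly or transitively, are Victor, Oscar, Delta, Kilo. That's 4 activities.
With 4 mandatory predecessors, the earliest Romeo can sit is position 4+1 = 5, and placing just those 4 first achieves it.

5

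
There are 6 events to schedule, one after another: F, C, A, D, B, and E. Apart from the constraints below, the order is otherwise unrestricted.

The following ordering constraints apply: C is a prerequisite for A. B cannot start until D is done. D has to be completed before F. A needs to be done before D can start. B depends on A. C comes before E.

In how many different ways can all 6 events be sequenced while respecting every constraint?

C is the only event with nothing required before it, so every ordering starts there.
Enumerating by repeatedly choosing an available event (one whose prerequisites are all placed) gives 10 distinct complete orderings.

10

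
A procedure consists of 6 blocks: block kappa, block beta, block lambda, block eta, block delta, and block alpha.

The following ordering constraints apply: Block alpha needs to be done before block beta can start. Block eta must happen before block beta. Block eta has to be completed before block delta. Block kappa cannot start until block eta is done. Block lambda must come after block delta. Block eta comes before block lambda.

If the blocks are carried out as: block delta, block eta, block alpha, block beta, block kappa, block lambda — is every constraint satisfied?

No

In the proposed order, block delta appears before block eta.
That contradicts the constraint that block eta must precede block delta.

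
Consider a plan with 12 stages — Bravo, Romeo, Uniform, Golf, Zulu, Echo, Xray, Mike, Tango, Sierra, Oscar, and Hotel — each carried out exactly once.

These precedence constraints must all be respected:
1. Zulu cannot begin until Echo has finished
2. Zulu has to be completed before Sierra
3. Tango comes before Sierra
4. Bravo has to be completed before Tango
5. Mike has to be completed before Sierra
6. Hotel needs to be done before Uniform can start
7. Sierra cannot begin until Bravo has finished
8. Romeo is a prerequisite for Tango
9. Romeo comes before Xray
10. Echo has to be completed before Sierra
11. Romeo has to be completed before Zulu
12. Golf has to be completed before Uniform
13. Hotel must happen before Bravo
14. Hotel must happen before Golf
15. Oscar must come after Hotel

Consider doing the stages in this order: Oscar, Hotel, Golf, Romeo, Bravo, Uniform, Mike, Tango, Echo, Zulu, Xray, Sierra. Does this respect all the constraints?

No

In the proposed order, Oscar appears before Hotel.
Since Hotel is required before Oscar, the ordering is invalid.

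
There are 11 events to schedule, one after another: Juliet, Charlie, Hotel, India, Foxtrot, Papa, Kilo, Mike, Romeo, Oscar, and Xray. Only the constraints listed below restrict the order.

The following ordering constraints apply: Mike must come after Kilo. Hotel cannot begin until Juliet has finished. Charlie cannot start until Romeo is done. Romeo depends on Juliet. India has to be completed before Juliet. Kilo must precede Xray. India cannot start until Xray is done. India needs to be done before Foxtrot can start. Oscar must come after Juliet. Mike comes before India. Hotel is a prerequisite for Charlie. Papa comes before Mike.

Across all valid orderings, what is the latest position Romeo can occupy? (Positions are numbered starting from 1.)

The only event forced after Romeo (directly or by a chain) is Charlie.
With 1 mandatory successor out of 11 events total, the latest slot for Romeo is 11−1 = 10, and it's reachable by doing all non-successors before Romeo.

10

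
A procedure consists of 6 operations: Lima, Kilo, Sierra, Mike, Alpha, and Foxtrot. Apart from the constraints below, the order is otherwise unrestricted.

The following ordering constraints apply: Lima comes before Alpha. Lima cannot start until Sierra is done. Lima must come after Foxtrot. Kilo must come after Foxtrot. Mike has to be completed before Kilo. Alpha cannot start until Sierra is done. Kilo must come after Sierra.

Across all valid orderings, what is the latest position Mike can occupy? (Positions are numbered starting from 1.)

5

The only operation forced after Mike (directly or by a chain) is Kilo.
So at least 1 operation follows Mike, putting Mike no later than position 5. That position is achievable by scheduling everything else first.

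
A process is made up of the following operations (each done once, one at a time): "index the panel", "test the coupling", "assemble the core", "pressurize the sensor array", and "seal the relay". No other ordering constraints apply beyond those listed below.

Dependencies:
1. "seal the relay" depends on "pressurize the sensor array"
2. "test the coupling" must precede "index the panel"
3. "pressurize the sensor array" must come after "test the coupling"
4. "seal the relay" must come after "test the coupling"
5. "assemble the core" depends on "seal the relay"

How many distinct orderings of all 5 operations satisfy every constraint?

"test the coupling" is the only operation with nothing required before it, so every ordering starts there.
Counting all ways to extend the partial order to a total order gives 4.

4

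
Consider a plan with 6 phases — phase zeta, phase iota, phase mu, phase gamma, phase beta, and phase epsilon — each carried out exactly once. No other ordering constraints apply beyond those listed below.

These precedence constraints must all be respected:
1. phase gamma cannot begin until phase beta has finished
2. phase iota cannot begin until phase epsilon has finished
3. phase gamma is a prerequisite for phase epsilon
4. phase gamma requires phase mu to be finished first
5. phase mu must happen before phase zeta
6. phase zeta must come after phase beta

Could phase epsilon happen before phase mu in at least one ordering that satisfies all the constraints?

No

The constraints give a chain phase mu → phase gamma → phase epsilon, which forces phase mu before phase epsilon.
Hence phase epsilon can never be scheduled before phase mu.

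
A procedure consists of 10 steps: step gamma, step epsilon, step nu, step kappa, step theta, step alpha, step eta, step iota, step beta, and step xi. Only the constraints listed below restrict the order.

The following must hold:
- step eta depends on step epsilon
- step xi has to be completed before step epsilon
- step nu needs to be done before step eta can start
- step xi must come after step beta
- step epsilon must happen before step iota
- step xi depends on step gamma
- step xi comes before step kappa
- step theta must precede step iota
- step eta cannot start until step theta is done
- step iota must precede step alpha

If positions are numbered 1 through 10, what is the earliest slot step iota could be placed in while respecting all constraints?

Working backwards through the constraints from step iota, its full set of required predecessors is step gamma, step epsilon, step theta, step beta, step xi — 5 of them.
So at minimum 5 steps come before step iota, putting step iota no earlier than position 6. That position is achievable by scheduling exactly those predecessors first.

6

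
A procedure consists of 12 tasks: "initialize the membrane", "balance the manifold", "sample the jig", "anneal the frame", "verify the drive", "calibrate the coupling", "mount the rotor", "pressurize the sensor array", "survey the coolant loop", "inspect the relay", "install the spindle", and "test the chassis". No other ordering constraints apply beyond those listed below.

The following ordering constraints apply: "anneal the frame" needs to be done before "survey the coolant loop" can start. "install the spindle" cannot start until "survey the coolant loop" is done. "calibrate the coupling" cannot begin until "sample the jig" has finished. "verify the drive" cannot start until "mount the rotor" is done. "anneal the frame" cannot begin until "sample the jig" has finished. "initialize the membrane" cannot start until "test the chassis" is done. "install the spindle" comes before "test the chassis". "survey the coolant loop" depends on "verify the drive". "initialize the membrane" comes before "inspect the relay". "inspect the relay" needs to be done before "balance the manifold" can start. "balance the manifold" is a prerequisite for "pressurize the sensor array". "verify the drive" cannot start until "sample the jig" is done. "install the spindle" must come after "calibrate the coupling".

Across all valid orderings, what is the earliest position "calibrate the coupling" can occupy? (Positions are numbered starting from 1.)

The only task forced before "calibrate the coupling" (directly or transitively) is "sample the jig".
With 1 mandatory predecessor, the earliest "calibrate the coupling" can sit is position 1+1 = 2, and placing just that one first achieves it.

2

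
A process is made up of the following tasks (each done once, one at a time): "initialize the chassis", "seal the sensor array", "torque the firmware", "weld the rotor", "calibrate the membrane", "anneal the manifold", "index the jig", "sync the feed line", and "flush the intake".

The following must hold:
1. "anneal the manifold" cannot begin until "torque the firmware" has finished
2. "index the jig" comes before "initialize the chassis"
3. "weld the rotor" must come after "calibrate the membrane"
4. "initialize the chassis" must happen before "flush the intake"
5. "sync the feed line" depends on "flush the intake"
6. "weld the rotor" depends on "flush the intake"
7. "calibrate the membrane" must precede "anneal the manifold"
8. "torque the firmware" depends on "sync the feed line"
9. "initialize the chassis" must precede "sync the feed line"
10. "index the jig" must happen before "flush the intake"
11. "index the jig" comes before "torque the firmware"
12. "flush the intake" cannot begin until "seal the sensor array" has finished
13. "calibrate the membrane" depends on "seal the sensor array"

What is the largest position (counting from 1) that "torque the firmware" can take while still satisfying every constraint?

The only task forced after "torque the firmware" (directly or by a chain) is "anneal the manifold".
So at least 1 task follows "torque the firmware", putting "torque the firmware" no later than position 8. That position is achievable by scheduling everything else first.

8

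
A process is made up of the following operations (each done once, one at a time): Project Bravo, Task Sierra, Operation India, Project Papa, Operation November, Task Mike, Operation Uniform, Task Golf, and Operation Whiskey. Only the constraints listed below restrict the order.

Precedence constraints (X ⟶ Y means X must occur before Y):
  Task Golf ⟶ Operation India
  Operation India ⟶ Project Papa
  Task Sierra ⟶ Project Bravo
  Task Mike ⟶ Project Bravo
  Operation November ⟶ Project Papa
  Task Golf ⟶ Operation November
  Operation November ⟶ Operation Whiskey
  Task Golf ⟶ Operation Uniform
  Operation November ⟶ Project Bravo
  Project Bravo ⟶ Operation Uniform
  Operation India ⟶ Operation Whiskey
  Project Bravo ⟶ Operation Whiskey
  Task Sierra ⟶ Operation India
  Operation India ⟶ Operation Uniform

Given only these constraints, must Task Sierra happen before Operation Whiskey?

Tracing the constraints gives a chain: Task Sierra → Project Bravo → Operation Whiskey.
Hence Task Sierra necessarily comes before Operation Whiskey.

Yes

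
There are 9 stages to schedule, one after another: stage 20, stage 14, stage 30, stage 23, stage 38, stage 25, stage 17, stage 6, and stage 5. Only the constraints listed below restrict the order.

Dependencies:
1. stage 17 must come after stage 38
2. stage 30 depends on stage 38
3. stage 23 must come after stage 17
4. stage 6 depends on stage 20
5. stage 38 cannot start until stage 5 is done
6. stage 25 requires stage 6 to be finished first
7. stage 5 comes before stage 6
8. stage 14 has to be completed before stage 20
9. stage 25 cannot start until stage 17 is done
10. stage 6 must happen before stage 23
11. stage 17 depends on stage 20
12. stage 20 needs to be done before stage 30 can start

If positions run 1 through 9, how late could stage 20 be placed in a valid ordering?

4

The stages that are forced after stage 20, directly or by a chain of constraints, are stage 30, stage 23, stage 25, stage 17, stage 6. That's 5 stages.
With 5 mandatory successors out of 9 stages total, the latest slot for stage 20 is 9−5 = 4, and it's reachable by doing all non-successors before stage 20.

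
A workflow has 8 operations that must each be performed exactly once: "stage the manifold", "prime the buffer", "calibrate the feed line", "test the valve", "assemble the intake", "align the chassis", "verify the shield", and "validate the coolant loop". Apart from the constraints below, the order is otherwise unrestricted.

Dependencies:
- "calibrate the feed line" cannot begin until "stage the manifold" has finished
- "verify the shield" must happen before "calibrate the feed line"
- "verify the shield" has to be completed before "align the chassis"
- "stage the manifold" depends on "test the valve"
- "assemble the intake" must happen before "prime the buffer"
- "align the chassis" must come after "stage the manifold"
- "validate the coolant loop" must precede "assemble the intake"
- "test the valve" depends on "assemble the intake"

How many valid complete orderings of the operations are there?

56

The operations with no prerequisites are "verify the shield", "validate the coolant loop"; any of them can be placed first.
Enumerating by repeatedly choosing an available operation (one whose prerequisites are all placed) gives 56 distinct complete orderings.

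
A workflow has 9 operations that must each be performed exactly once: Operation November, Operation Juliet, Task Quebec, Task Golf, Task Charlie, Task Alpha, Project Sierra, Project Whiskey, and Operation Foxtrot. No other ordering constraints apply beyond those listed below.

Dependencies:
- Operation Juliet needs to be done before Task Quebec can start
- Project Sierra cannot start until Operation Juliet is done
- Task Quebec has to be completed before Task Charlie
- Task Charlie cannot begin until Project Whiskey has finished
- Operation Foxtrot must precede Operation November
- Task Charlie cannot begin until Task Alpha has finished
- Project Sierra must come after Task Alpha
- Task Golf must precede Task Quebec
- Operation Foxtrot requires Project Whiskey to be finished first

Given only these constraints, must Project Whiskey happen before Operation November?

Yes

Following the dependencies: Project Whiskey → Operation Foxtrot → Operation November.
So Project Whiskey must precede Operation November in any valid ordering.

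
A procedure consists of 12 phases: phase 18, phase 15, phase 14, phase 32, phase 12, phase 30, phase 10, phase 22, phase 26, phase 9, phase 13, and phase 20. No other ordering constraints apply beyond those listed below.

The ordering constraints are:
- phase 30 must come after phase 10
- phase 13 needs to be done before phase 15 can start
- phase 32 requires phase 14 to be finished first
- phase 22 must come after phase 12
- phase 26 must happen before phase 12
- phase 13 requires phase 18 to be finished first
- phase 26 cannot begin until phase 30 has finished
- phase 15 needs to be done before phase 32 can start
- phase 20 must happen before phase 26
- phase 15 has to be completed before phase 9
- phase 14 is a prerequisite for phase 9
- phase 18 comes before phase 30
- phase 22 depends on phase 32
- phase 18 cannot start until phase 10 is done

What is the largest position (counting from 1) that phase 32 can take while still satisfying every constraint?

11

Following the constraints forward from phase 32, its only required successor is phase 22.
So at least 1 phase follows phase 32, putting phase 32 no later than position 11. That position is achievable by scheduling everything else first.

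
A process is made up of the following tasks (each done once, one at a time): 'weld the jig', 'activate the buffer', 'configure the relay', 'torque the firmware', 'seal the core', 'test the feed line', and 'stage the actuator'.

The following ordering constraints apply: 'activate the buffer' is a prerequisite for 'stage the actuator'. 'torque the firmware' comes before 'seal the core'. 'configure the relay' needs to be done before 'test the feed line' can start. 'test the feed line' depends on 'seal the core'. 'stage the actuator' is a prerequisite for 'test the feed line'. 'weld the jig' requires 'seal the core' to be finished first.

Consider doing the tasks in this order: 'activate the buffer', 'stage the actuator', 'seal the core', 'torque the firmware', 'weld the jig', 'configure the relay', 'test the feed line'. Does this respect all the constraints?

No

Here 'torque the firmware' comes after 'seal the core'.
That contradicts the constraint that 'torque the firmware' must precede 'seal the core'.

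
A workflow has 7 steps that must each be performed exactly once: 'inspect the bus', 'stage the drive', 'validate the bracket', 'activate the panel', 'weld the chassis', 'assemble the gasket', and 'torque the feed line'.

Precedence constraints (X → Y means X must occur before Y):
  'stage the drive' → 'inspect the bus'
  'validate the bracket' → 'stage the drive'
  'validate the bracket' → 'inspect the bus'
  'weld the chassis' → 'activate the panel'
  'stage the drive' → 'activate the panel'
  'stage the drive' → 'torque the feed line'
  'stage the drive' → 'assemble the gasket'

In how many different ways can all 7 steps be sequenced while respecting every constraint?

108

The steps with no prerequisites are 'validate the bracket', 'weld the chassis'; any of them can be placed first.
Enumerating by repeatedly choosing an available step (one whose prerequisites are all placed) gives 108 distinct complete orderings.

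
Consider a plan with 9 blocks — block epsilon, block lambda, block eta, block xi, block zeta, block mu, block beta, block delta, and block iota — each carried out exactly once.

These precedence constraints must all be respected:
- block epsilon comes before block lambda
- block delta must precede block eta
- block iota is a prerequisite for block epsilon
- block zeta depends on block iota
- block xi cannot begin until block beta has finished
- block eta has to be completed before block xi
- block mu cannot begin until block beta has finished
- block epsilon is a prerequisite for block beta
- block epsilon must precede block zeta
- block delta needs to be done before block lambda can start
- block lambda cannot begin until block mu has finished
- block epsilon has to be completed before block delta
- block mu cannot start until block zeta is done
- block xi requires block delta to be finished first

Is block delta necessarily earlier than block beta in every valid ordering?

Nothing in the constraints links block delta and block beta; they are unordered relative to each other.
So block delta can come before block beta or after — it is not forced.

No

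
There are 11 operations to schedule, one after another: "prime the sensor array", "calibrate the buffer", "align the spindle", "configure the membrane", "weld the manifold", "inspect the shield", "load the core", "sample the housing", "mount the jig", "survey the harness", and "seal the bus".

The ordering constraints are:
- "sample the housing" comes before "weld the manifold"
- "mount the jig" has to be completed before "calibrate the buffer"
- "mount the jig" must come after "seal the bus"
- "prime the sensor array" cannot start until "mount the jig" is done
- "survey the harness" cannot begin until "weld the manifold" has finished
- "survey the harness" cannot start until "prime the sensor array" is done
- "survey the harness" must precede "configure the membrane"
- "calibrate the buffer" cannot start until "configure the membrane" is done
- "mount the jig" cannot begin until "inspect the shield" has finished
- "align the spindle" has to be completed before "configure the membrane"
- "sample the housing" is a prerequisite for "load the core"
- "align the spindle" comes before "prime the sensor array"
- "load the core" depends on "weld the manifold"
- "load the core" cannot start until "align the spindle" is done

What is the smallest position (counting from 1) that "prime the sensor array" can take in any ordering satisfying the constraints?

5

The operations that are forced before "prime the sensor array", directly or transitively, are "align the spindle", "inspect the shield", "mount the jig", "seal the bus". That's 4 operations.
So at minimum 4 operations come before "prime the sensor array", putting "prime the sensor array" no earlier than position 5. That position is achievable by scheduling exactly those predecessors first.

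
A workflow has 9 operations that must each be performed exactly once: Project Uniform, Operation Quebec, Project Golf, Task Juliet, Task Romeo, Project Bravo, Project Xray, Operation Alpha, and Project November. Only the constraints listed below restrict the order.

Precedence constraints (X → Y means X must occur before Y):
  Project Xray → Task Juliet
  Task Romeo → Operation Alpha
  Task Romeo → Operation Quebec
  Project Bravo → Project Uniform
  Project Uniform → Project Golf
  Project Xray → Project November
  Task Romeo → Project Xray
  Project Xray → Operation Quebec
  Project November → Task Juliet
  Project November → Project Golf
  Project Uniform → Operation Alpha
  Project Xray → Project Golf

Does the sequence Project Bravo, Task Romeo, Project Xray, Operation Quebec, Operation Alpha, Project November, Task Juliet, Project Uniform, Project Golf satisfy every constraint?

The sequence places Operation Alpha ahead of Project Uniform.
Since Project Uniform is required before Operation Alpha, the ordering is invalid.

No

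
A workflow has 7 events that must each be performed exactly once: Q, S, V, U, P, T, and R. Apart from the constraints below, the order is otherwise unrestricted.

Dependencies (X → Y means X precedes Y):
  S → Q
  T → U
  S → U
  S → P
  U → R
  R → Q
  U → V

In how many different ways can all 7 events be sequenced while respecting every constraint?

2 events have no prerequisites (S, T), so any of them could come first.
Systematically extending each partial ordering one event at a time and counting, there are 33 complete orderings.

33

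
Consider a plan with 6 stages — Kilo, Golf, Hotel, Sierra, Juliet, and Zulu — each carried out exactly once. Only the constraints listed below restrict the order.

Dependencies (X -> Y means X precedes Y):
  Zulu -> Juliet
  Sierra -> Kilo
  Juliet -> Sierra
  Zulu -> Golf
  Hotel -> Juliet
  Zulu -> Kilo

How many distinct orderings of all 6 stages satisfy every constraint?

The stages with no prerequisites are Hotel, Zulu; any of them can be placed first.
Counting all ways to extend the partial order to a total order gives 9.

9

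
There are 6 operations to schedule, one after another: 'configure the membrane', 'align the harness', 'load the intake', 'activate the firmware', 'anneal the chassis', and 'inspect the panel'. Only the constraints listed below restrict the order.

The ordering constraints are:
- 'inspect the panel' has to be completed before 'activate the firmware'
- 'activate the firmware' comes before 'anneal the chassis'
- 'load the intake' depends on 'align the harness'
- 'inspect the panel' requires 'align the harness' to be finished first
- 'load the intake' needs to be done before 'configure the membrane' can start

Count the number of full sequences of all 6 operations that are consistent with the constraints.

'align the harness' is the only operation with nothing required before it, so every ordering starts there.
Counting all ways to extend the partial order to a total order gives 10.

10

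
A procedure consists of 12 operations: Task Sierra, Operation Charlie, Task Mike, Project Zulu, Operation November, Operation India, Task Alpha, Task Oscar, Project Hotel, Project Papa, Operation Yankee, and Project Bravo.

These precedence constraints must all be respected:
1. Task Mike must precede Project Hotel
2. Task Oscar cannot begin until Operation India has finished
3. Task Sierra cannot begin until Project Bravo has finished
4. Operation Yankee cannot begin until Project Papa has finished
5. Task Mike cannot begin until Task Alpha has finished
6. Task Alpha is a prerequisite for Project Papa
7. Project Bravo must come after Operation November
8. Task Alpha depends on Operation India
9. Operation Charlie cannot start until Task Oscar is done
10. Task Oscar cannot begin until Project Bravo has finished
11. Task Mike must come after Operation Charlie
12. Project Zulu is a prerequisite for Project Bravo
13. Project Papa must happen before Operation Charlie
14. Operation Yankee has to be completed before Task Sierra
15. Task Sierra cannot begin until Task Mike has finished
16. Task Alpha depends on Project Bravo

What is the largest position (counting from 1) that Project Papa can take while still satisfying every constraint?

The operations that are forced after Project Papa, directly or by a chain of constraints, are Task Sierra, Operation Charlie, Task Mike, Project Hotel, Operation Yankee. That's 5 operations.
With 5 mandatory successors out of 12 operations total, the latest slot for Project Papa is 12−5 = 7, and it's reachable by doing all non-successors before Project Papa.

7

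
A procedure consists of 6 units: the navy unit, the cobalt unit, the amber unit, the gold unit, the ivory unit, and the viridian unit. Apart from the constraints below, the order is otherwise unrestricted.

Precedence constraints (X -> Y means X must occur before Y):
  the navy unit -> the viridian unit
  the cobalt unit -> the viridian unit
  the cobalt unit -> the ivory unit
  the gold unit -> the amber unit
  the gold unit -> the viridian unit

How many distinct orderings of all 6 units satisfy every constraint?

The units with no prerequisites are the navy unit, the cobalt unit, the gold unit; any of them can be placed first.
Counting all ways to extend the partial order to a total order gives 66.

66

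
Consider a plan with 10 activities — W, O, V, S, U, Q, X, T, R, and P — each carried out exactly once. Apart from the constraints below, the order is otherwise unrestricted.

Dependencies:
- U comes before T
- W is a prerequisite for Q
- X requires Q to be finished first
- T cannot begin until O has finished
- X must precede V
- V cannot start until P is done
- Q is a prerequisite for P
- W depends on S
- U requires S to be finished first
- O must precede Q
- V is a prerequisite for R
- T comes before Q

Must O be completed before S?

No chain of constraints connects O to S in either direction.
There exist valid orderings with S before O, so O is not required to come first.

No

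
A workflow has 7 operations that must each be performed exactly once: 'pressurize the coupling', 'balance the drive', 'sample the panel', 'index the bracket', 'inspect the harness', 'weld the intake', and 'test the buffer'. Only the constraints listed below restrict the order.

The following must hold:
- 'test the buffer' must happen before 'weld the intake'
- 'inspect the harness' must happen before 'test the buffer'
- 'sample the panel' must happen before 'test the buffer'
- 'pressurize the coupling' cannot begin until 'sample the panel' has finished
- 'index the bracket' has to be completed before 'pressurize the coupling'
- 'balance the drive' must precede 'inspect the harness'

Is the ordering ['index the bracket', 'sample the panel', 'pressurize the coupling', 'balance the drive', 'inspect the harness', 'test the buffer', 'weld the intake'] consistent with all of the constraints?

Yes

Going through the constraints one by one, each required predecessor appears earlier in the sequence than its dependent — e.g. 'sample the panel' (position 2) is before 'test the buffer' (position 6), as required.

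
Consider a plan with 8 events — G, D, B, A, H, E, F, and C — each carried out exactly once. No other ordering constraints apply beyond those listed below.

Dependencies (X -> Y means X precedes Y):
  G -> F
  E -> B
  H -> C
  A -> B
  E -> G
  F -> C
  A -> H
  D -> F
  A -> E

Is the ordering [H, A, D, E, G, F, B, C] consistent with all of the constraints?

In the proposed order, H appears before A.
That contradicts the constraint that A must precede H.

No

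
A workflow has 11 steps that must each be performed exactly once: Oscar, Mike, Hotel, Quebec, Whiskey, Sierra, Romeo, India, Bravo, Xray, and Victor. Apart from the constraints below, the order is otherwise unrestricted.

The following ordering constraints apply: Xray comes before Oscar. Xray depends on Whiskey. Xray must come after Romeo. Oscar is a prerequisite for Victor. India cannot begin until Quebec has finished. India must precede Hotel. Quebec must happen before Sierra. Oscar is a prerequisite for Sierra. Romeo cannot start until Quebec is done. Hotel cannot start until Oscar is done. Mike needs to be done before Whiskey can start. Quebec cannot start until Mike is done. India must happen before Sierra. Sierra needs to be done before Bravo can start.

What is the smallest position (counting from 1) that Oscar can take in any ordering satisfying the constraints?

6

Every step that must precede Oscar has to come before it. Tracing all chains that end at Oscar, those steps are: Mike, Quebec, Whiskey, Romeo, Xray — 5 in total.
With 5 mandatory predecessors, the earliest Oscar can sit is position 5+1 = 6, and placing just those 5 first achieves it.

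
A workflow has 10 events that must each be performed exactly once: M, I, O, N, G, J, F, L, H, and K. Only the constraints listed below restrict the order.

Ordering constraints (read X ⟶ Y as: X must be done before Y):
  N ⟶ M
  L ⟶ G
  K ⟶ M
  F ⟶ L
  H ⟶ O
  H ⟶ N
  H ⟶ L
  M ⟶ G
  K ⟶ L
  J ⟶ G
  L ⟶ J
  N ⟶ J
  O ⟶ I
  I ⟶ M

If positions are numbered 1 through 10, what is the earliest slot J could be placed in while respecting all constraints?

The events that are forced before J, directly or transitively, are N, F, L, H, K. That's 5 events.
With 5 mandatory predecessors, the earliest J can sit is position 5+1 = 6, and placing just those 5 first achieves it.

6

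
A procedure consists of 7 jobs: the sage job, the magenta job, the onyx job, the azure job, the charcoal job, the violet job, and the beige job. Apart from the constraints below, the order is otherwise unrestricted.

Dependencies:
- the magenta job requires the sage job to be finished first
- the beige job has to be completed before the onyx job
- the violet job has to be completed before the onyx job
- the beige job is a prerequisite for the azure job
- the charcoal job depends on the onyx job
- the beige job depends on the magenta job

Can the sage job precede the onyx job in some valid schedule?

Yes

Every valid ordering already has the sage job before the onyx job (the constraints require it), so in particular at least one does.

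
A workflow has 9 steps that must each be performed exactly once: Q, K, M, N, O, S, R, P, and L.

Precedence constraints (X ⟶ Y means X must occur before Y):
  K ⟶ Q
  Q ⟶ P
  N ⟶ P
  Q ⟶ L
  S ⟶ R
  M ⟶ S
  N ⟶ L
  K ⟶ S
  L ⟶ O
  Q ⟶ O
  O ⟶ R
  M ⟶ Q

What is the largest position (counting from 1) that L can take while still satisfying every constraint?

7

Following every chain forward from L, the steps that must come later are O, R — 2 of them.
With 2 mandatory successors out of 9 steps total, the latest slot for L is 9−2 = 7, and it's reachable by doing all non-successors before L.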